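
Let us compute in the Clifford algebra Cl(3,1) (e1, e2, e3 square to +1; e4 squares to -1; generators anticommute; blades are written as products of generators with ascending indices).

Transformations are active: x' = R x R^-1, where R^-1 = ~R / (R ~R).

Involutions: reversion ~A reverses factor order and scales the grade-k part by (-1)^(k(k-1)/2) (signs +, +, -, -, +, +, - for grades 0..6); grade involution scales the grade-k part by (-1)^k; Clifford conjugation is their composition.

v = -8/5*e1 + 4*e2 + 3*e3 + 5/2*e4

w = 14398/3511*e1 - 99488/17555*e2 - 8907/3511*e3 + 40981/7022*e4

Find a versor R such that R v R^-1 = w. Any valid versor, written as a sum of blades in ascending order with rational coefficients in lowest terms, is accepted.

Since q(v) = q(w) = 2131/100, the sum R = v + w = 43902/17555*e1 - 29268/17555*e2 + 1626/3511*e3 + 29268/3511*e4 does the job whenever invertible.
Answer: 43902/17555*e1 - 29268/17555*e2 + 1626/3511*e3 + 29268/3511*e4


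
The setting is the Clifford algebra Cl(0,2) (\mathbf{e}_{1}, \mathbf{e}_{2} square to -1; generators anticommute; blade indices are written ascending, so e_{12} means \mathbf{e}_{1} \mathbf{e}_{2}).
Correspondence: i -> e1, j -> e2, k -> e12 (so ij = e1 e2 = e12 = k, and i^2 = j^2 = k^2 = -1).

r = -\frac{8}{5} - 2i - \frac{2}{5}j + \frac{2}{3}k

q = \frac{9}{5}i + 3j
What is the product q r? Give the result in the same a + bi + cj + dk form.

In blades: q = \frac{9}{5} e_{1} + 3 e_{2}, r = -\frac{8}{5} - 2 e_{1} - \frac{2}{5} e_{2} + \frac{2}{3} e_{12}.
Distribute q over r term by term (generator squares from the signature, products reordered to ascending indices): (\frac{9}{5} e_{1})*r = \frac{18}{5} - \frac{72}{25} e_{1} - \frac{6}{5} e_{2} - \frac{18}{25} e_{12}; (3 e_{2})*r = \frac{6}{5} + 2 e_{1} - \frac{24}{5} e_{2} + 6 e_{12}.
Sum: \frac{24}{5} - \frac{22}{25} e_{1} - 6 e_{2} + \frac{132}{25} e_{12}; translating back through the correspondence:
Answer: \frac{24}{5} - \frac{22}{25}i - 6j + \frac{132}{25}k


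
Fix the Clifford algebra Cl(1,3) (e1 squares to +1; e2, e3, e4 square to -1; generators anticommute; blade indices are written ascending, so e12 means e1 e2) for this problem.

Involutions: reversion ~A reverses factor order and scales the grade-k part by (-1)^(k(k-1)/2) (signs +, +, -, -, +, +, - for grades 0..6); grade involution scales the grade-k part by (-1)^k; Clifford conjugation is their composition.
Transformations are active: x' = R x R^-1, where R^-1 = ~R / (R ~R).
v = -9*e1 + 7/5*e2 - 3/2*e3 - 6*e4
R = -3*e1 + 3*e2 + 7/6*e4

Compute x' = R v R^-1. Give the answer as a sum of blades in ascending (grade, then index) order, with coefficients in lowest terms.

~R = -3*e1 + 3*e2 + 7/6*e4, and R ~R = -49/36, so R^-1 = ~R / (-49/36).
R v = 149/5 + 114/5*e12 + 9/2*e13 + 57/2*e14 - 9/2*e23 - 589/30*e24 + 7/4*e34
Answer: 34389/245*e1 - 32527/245*e2 + 3/2*e3 - 1578/35*e4


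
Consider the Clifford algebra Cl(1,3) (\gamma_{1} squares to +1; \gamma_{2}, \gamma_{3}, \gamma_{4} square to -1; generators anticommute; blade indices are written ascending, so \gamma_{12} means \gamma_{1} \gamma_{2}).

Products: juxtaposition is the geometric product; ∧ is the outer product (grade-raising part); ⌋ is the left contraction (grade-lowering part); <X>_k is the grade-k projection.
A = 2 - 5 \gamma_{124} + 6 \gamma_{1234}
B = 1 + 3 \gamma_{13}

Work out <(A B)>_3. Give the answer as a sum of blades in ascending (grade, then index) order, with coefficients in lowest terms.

step 1: 2 + 6 \gamma_{13} - 18 \gamma_{24} - 5 \gamma_{124} + 15 \gamma_{234} + 6 \gamma_{1234}
step 2: -5 \gamma_{124} + 15 \gamma_{234}
Answer: -5 \gamma_{124} + 15 \gamma_{234}


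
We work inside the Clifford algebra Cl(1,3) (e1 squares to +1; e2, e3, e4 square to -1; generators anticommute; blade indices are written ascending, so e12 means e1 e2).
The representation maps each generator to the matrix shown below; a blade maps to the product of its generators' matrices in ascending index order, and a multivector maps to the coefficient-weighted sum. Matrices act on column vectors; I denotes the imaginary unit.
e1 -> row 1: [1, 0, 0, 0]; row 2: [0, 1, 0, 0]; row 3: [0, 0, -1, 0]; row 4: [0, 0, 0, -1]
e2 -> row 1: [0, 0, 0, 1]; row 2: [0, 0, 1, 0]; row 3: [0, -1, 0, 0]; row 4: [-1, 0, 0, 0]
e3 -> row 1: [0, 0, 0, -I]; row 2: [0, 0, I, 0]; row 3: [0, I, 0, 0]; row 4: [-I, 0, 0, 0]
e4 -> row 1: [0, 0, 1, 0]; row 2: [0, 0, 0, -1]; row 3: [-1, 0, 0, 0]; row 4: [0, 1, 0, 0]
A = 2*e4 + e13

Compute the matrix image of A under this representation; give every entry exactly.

Bivector images (products of the table entries): rho(e13) = rho(e1)rho(e3) = row 1: [0, 0, 0, -I]; row 2: [0, 0, I, 0]; row 3: [0, -I, 0, 0]; row 4: [I, 0, 0, 0].
M = (2)*rho(e4) + (1)*rho(e13), summed entrywise:
Answer: row 1: [0, 0, 2, -I]; row 2: [0, 0, I, -2]; row 3: [-2, -I, 0, 0]; row 4: [I, 2, 0, 0]


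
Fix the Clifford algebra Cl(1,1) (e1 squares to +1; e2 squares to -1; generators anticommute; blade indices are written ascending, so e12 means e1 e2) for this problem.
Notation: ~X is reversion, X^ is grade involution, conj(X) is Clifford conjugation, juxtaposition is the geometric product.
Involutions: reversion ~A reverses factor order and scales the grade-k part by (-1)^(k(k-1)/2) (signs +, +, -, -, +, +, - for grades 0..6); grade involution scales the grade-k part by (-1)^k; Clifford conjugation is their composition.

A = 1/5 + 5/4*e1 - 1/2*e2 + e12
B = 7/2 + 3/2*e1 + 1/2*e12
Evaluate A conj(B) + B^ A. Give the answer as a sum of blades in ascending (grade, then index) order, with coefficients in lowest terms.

first term: -67/40 + 173/40*e1 - 7/8*e2 + 53/20*e12
second term: -27/40 + 173/40*e1 - 31/8*e2 + 87/20*e12
Answer: -47/20 + 173/20*e1 - 19/4*e2 + 7*e12


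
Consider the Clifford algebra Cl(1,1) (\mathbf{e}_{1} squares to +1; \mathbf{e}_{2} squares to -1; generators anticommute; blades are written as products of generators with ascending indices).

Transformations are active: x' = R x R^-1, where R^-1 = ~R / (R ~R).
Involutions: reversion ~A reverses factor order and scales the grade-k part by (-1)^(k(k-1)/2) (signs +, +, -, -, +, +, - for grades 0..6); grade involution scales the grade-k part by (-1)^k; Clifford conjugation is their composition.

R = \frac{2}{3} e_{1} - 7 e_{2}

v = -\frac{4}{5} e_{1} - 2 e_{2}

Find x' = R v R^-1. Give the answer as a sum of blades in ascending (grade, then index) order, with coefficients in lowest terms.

~R = \frac{2}{3} e_{1} - 7 e_{2}, and R ~R = -\frac{437}{9}, so R^-1 = ~R / (-\frac{437}{9}).
R v = -\frac{218}{15} - \frac{104}{15} e_{1} e_{2}
Answer: \frac{524}{437} e_{1} - \frac{4786}{2185} e_{2}


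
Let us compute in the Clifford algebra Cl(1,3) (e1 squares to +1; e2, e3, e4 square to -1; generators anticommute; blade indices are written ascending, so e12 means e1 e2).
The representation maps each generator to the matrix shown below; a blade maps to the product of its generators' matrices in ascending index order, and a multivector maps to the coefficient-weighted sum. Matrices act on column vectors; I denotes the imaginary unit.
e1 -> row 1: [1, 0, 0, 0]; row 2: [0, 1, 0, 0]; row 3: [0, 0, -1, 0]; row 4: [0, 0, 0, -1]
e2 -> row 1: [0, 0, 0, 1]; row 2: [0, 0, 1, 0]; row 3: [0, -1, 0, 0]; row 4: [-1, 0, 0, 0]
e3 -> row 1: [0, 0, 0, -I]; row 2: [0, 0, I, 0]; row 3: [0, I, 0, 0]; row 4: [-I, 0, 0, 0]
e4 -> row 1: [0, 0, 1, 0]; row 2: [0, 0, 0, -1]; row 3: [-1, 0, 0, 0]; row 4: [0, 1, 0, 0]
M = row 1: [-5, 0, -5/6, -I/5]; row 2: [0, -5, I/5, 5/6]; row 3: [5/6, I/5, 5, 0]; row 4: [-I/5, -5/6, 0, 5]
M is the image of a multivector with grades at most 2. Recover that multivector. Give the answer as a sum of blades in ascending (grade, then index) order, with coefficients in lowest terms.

Method: the blade images are trace-orthogonal — tr(rho(e_A) rho(e_B)^-1) = 4 if A = B and 0 otherwise — and rho(e_A)^-1 = (e_A)^2 * rho(e_A) with (e_A)^2 = +1 or -1, so the coefficient of e_A in the preimage is (e_A)^2 * tr(M rho(e_A))/4.
Nonzero projections over blades of grade <= 2: e1: (e1)^2 = +1, tr(M rho(e1)) = -20, coefficient -5; e3: (e3)^2 = -1, tr(M rho(e3)) = -4/5, coefficient 1/5; e4: (e4)^2 = -1, tr(M rho(e4)) = 10/3, coefficient -5/6. Every other blade of grade <= 2 projects to 0.
Answer: -5*e1 + 1/5*e3 - 5/6*e4


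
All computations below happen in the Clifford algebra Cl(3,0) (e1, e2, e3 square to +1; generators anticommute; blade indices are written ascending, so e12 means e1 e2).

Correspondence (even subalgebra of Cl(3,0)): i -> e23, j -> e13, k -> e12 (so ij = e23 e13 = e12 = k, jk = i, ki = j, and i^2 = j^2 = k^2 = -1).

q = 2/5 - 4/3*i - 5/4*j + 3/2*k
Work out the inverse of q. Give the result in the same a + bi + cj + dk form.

In blades: q = 2/5 + 3/2*e12 - 5/4*e13 - 4/3*e23.
With qbar = 2/5 - 3/2*e12 + 5/4*e13 + 4/3*e23 (scalar fixed, mapped units negated), q qbar = 20701/3600 (the sum of squared coefficients), so q^-1 = qbar / (20701/3600) = 1440/20701 - 5400/20701*e12 + 4500/20701*e13 + 4800/20701*e23; translating back:
Answer: 1440/20701 + 4800/20701*i + 4500/20701*j - 5400/20701*k


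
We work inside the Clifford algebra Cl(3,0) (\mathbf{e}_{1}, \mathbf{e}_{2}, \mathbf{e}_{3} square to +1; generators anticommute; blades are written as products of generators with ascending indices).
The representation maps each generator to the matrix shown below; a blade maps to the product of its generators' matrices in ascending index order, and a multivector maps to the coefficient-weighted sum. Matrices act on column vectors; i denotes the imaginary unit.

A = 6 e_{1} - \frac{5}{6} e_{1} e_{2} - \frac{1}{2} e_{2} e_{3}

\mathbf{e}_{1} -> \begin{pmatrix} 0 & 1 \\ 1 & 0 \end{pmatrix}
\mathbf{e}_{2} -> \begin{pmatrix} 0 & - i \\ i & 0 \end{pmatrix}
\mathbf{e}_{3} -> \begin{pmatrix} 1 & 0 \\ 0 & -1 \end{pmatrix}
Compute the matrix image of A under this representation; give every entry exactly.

Bivector images (products of the table entries): rho(e_{1} e_{2}) = rho(\mathbf{e}_{1})rho(\mathbf{e}_{2}) = \begin{pmatrix} i & 0 \\ 0 & - i \end{pmatrix}; rho(e_{2} e_{3}) = rho(\mathbf{e}_{2})rho(\mathbf{e}_{3}) = \begin{pmatrix} 0 & i \\ i & 0 \end{pmatrix}.
M = (6)*rho(e_{1}) + (-\frac{5}{6})*rho(e_{1} e_{2}) + (-\frac{1}{2})*rho(e_{2} e_{3}), summed entrywise:
Answer: \begin{pmatrix} - \frac{5 i}{6} & 6 - \frac{i}{2} \\ 6 - \frac{i}{2} & \frac{5 i}{6} \end{pmatrix}


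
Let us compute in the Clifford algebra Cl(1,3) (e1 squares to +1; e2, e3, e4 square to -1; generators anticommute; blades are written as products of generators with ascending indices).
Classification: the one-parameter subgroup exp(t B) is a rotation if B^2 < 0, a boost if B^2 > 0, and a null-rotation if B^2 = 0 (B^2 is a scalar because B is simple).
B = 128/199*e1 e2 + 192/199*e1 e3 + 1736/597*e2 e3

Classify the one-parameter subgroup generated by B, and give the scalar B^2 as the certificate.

B^2 term by term: the squares give (128/199)^2*(e1 e2)^2 + (192/199)^2*(e1 e3)^2 + (1736/597)^2*(e2 e3)^2 = 16384/39601*(+1) + 36864/39601*(+1) + 3013696/356409*(-1) = -64/9 (each basis 2-blade squares to minus the product of its generators' squares); cross terms between blades sharing an index anticommute and cancel. So B^2 = -64/9.
Answer: rotation, certificate B^2 = -64/9. Why this suffices: the scalar -64/9 survives any versor conjugation, so its sign alone determines the class however B is presented.


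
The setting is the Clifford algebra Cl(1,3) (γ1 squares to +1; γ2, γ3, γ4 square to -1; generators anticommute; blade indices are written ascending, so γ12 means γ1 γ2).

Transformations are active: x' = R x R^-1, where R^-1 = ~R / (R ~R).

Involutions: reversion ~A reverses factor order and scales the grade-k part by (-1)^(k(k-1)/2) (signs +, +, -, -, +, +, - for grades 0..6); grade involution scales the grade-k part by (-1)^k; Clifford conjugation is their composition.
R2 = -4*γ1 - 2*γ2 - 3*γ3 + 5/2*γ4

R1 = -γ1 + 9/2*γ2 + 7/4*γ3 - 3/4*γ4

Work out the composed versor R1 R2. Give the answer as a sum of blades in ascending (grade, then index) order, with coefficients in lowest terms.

Distribute over the terms of R1 (each basis-blade product reordered to ascending indices, repeated generators contracted through their squares):
(-γ1) R2 = 4 + 2*γ12 + 3*γ13 - 5/2*γ14
(9/2*γ2) R2 = 9 + 18*γ12 - 27/2*γ23 + 45/4*γ24
(7/4*γ3) R2 = 21/4 + 7*γ13 + 7/2*γ23 + 35/8*γ34
(-3/4*γ4) R2 = 15/8 - 3*γ14 - 3/2*γ24 - 9/4*γ34
Summing the partial products and collecting blades:
Answer: 161/8 + 20*γ12 + 10*γ13 - 11/2*γ14 - 10*γ23 + 39/4*γ24 + 17/8*γ34


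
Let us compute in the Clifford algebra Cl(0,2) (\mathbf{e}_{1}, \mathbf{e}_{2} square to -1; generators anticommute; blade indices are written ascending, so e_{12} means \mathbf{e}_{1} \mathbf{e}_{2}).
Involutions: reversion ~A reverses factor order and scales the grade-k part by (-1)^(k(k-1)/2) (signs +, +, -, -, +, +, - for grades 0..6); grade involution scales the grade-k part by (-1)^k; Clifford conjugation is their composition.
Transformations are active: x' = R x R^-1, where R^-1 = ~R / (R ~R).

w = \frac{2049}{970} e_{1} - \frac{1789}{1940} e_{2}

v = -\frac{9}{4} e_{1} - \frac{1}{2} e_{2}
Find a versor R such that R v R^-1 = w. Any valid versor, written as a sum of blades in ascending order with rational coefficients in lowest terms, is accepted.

Reasoning: v^2 = w^2 = -\frac{85}{16} since conjugation preserves the quadratic form; R = v + w = -\frac{267}{1940} e_{1} - \frac{2759}{1940} e_{2} is then valid when invertible, keeping its own part and reversing (v - w)/2.
Answer: -\frac{267}{1940} e_{1} - \frac{2759}{1940} e_{2}


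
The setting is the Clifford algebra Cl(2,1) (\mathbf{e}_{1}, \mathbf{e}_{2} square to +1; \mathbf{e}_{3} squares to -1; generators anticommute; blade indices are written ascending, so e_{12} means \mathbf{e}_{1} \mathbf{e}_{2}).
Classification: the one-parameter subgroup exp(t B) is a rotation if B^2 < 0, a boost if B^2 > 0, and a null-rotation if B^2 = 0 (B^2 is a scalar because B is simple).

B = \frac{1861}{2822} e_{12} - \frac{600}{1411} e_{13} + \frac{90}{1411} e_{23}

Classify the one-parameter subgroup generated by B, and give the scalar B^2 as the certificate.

B^2 term by term: the squares give (\frac{1861}{2822})^2*(e_{12})^2 + (-\frac{600}{1411})^2*(e_{13})^2 + (\frac{90}{1411})^2*(e_{23})^2 = \frac{3463321}{7963684}*(-1) + \frac{360000}{1990921}*(+1) + \frac{8100}{1990921}*(+1) = -\frac{1}{4} (each basis 2-blade squares to minus the product of its generators' squares); cross terms between blades sharing an index anticommute and cancel. So B^2 = -\frac{1}{4}.
Answer: rotation, certificate B^2 = -\frac{1}{4}. No conjugation can change B^2 = -\frac{1}{4}; the sign gives the class.


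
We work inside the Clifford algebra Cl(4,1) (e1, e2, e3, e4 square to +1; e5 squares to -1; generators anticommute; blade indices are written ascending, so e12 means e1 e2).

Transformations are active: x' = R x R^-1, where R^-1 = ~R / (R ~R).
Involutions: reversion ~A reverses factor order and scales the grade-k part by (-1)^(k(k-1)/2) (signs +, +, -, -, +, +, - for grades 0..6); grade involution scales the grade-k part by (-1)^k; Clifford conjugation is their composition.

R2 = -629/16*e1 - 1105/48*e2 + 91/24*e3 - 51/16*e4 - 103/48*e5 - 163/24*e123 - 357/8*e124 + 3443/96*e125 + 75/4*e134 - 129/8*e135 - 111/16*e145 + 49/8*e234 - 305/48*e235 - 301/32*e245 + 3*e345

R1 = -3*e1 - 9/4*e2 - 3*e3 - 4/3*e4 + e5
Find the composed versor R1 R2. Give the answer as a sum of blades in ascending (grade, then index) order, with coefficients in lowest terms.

Distribute over the terms of R1 (each basis-blade product reordered to ascending indices, repeated generators contracted through their squares):
(-3*e1) R2 = 1887/16 + 1105/16*e12 - 91/8*e13 + 153/16*e14 + 103/16*e15 + 163/8*e23 + 1071/8*e24 - 3443/32*e25 - 225/4*e34 + 387/8*e35 + 333/16*e45 - 147/8*e1234 + 305/16*e1235 + 903/32*e1245 - 9*e1345
(-9/4*e2) R2 = 3315/64 - 5661/64*e12 - 489/32*e13 - 3213/32*e14 + 10329/128*e15 - 273/32*e23 + 459/64*e24 + 309/64*e25 - 441/32*e34 + 915/64*e35 + 2709/128*e45 + 675/16*e1234 - 1161/32*e1235 - 999/64*e1245 - 27/4*e2345
(-3*e3) R2 = -91/8 + 163/8*e12 - 1887/16*e13 + 225/4*e14 - 387/8*e15 - 1105/16*e23 + 147/8*e24 - 305/16*e25 + 153/16*e34 + 103/16*e35 - 9*e45 + 1071/8*e1234 - 3443/32*e1235 - 333/16*e1345 - 903/32*e2345
(-4/3*e4) R2 = 17/4 + 119/2*e12 - 25*e13 - 629/12*e14 - 37/4*e15 - 49/6*e23 - 1105/36*e24 - 301/24*e25 + 91/18*e34 + 4*e35 + 103/36*e45 - 163/18*e1234 - 3443/72*e1245 + 43/2*e1345 + 305/36*e2345
(e5) R2 = 103/48 - 3443/96*e12 + 129/8*e13 + 111/16*e14 + 629/16*e15 + 305/48*e23 + 301/32*e24 + 1105/48*e25 - 3*e34 - 91/24*e35 + 51/16*e45 + 163/24*e1235 + 357/8*e1245 - 75/4*e1345 - 49/8*e2345
Summing the partial products and collecting blades:
Answer: 31633/192 + 4727/192*e12 - 4911/32*e13 - 7687/96*e14 + 8809/128*e15 - 1889/32*e23 + 79565/576*e24 - 21379/192*e25 - 16823/288*e34 + 13309/192*e35 + 44957/1152*e45 + 21403/144*e1234 - 5665/48*e1235 + 5423/576*e1245 - 433/16*e1345 - 9395/288*e2345


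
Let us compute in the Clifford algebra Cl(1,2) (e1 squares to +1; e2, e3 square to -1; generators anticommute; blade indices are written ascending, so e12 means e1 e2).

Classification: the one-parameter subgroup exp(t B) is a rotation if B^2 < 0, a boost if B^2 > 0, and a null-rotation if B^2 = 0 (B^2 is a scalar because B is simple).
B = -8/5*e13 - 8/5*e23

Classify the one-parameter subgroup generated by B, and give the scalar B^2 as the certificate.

B^2 term by term: the squares give (-8/5)^2*(e13)^2 + (-8/5)^2*(e23)^2 = 64/25*(+1) + 64/25*(-1) = 0 (each basis 2-blade squares to minus the product of its generators' squares); cross terms between blades sharing an index anticommute and cancel. So B^2 = 0.
Answer: null-rotation, certificate B^2 = 0. No conjugation can change B^2 = 0; the sign gives the class.


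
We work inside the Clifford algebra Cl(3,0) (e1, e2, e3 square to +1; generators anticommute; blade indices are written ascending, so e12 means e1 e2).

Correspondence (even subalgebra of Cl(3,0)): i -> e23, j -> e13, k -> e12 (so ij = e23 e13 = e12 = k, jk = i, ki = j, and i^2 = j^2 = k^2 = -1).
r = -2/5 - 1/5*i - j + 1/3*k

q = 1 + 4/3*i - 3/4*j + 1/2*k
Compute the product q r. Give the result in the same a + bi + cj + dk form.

In blades: q = 1 + 1/2*e12 - 3/4*e13 + 4/3*e23, r = -2/5 + 1/3*e12 - e13 - 1/5*e23.
Distribute q over r term by term (generator squares from the signature, products reordered to ascending indices): (1)*r = -2/5 + 1/3*e12 - e13 - 1/5*e23; (1/2*e12)*r = -1/6 - 1/5*e12 - 1/10*e13 + 1/2*e23; (-3/4*e13)*r = -3/4 - 3/20*e12 + 3/10*e13 - 1/4*e23; (4/3*e23)*r = 4/15 - 4/3*e12 - 4/9*e13 - 8/15*e23.
Sum: -21/20 - 27/20*e12 - 56/45*e13 - 29/60*e23; translating back through the correspondence:
Answer: -21/20 - 29/60*i - 56/45*j - 27/20*k


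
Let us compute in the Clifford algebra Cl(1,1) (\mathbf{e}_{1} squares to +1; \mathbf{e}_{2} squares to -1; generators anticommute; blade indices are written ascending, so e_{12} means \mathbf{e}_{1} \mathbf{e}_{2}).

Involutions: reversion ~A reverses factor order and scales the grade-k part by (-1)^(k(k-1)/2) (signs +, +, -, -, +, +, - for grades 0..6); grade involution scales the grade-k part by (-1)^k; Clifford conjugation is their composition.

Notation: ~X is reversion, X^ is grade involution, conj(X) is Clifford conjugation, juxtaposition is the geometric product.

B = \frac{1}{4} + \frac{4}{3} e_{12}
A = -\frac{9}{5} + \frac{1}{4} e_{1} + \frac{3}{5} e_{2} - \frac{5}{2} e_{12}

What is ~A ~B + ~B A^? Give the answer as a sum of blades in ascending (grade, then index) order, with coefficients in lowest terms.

first term: -\frac{227}{60} - \frac{59}{80} e_{1} - \frac{11}{60} e_{2} + \frac{121}{40} e_{12}
second term: \frac{173}{60} - \frac{69}{80} e_{1} - \frac{29}{60} e_{2} + \frac{71}{40} e_{12}
Answer: -\frac{9}{10} - \frac{8}{5} e_{1} - \frac{2}{3} e_{2} + \frac{24}{5} e_{12}


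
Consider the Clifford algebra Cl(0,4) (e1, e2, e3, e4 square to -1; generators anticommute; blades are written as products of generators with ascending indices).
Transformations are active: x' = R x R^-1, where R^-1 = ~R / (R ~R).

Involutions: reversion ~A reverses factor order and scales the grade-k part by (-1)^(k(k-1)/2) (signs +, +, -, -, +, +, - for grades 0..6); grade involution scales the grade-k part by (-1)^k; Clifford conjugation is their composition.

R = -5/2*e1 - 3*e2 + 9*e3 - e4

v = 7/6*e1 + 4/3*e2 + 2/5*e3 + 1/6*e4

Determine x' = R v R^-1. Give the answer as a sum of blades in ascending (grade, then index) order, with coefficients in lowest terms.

~R = -5/2*e1 - 3*e2 + 9*e3 - e4, and R ~R = -389/4, so R^-1 = ~R / (-389/4).
R v = 209/60 + 1/6*e1 e2 - 23/2*e1 e3 + 3/4*e1 e4 - 66/5*e2 e3 + 5/6*e2 e4 + 19/10*e3 e4
Answer: -2305/2334*e1 - 6526/5835*e2 - 2032/1945*e3 - 1109/11670*e4


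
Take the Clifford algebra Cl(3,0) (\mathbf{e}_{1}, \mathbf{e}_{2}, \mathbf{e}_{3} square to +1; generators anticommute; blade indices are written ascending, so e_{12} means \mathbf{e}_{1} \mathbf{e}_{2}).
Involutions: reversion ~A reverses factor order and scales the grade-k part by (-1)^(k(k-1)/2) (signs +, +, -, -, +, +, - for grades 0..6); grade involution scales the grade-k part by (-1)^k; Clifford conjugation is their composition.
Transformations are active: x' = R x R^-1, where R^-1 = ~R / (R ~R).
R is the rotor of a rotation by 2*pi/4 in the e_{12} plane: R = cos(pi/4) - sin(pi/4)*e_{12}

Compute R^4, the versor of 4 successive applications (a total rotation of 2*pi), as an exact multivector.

Because a rotor carries half the rotation angle, composing 4 copies of this e_{12}-plane rotor multiplies the phase: 4*(pi/4) = \pi, hence R^4 = cos(\pi) - sin(\pi)*e_{12}.
cos(\pi) = -1 and sin(\pi) = 0, so R^4 = -1. The total rotation 2*pi is 1 full turn, so every vector returns to itself, yet the rotor is -1, on the OTHER sheet of the double cover (an odd number of 2*pi turns).
Answer: -1


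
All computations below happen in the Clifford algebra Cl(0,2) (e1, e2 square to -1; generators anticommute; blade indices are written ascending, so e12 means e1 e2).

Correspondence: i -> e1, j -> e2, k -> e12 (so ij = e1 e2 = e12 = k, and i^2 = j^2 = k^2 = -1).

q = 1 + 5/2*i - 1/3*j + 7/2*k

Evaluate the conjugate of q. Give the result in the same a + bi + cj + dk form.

In blades: q = 1 + 5/2*e1 - 1/3*e2 + 7/2*e12.
Conjugation here is Clifford conjugation: the scalar is fixed and the grade-1 and grade-2 blades all flip sign, giving 1 - 5/2*e1 + 1/3*e2 - 7/2*e12; translating back:
Answer: 1 - 5/2*i + 1/3*j - 7/2*k


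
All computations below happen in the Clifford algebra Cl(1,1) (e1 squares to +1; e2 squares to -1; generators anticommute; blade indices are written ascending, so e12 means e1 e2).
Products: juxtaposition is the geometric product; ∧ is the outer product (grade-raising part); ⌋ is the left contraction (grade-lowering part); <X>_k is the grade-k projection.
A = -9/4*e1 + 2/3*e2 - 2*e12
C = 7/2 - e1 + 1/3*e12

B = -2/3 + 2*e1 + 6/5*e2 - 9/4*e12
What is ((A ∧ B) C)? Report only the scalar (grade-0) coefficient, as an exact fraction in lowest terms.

step 1: 3/2*e1 - 4/9*e2 - 27/10*e12
step 2: -12/5 + 551/108*e1 - 169/45*e2 - 1781/180*e12
Answer: -12/5


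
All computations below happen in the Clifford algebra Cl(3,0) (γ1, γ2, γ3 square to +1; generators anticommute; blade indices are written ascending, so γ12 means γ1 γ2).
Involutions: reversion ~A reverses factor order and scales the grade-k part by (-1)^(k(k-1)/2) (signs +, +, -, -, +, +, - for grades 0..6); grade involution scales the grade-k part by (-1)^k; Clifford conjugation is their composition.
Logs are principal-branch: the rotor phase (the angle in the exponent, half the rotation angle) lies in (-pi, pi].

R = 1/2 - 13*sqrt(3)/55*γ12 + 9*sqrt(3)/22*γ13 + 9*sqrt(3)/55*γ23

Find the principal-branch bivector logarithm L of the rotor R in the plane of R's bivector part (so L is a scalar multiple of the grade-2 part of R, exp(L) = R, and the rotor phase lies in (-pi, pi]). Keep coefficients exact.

The scalar part of R is 1/2, so the principal-branch rotor phase is pinned; divide the bivector part by its sine to get the unit plane — L is the phase times that plane.
Concretely: cos(phase) = 1/2 gives phase = ±pi/3, and since phase/sin(phase) is even the sign is immaterial: L = (phase/sin(phase)) * <R>_2 = (2*sqrt(3)*pi/9) * <R>_2.
Answer: -26*pi/165*γ12 + 3*pi/11*γ13 + 6*pi/55*γ23


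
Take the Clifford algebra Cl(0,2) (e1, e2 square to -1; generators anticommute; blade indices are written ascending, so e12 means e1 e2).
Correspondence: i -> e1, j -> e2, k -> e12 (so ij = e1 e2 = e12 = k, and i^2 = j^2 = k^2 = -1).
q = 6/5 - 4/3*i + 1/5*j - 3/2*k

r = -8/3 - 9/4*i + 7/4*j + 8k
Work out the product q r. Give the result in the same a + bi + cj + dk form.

In blades: q = 6/5 - 4/3*e1 + 1/5*e2 - 3/2*e12, r = -8/3 - 9/4*e1 + 7/4*e2 + 8*e12.
Distribute q over r term by term (generator squares from the signature, products reordered to ascending indices): (6/5)*r = -16/5 - 27/10*e1 + 21/10*e2 + 48/5*e12; (-4/3*e1)*r = -3 + 32/9*e1 + 32/3*e2 - 7/3*e12; (1/5*e2)*r = -7/20 + 8/5*e1 - 8/15*e2 + 9/20*e12; (-3/2*e12)*r = 12 + 21/8*e1 + 27/8*e2 + 4*e12.
Sum: 109/20 + 1829/360*e1 + 1873/120*e2 + 703/60*e12; translating back through the correspondence:
Answer: 109/20 + 1829/360*i + 1873/120*j + 703/60*k


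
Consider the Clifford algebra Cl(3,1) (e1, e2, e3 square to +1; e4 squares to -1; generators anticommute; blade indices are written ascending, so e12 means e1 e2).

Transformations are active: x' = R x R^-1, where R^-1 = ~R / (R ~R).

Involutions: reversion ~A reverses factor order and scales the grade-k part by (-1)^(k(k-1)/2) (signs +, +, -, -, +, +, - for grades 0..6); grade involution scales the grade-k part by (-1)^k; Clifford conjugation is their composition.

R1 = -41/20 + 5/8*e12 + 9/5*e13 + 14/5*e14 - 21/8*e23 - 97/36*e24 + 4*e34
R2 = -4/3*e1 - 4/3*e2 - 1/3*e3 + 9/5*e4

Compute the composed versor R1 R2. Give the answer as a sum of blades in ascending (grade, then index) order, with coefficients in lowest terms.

Distribute over the terms of R2 (each basis-blade product reordered to ascending indices, repeated generators contracted through their squares):
R1 (-4/3*e1) = 41/15*e1 + 5/6*e2 + 12/5*e3 + 56/15*e4 + 7/2*e123 + 97/27*e124 - 16/3*e134
R1 (-4/3*e2) = -5/6*e1 + 41/15*e2 - 7/2*e3 - 97/27*e4 + 12/5*e123 + 56/15*e124 - 16/3*e234
R1 (-1/3*e3) = -3/5*e1 + 7/8*e2 + 41/60*e3 + 4/3*e4 - 5/24*e123 + 14/15*e134 - 97/108*e234
R1 (9/5*e4) = -126/25*e1 + 97/20*e2 - 36/5*e3 - 369/100*e4 + 9/8*e124 + 81/25*e134 - 189/40*e234
Summing the partial products and collecting blades:
Answer: -187/50*e1 + 223/24*e2 - 457/60*e3 - 5983/2700*e4 + 683/120*e123 + 9127/1080*e124 - 29/25*e134 - 11833/1080*e234


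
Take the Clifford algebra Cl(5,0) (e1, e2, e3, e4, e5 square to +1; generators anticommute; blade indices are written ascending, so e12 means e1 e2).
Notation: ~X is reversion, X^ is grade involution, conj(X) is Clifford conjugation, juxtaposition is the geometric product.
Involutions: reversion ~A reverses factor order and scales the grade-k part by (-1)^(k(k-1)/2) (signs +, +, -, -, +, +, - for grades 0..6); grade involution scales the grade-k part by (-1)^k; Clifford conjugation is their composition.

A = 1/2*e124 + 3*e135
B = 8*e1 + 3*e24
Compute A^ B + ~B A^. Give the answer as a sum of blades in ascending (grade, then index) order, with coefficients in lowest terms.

first term: 3/2*e1 - 4*e24 - 24*e35 + 9*e12345
second term: -3/2*e1 - 4*e24 - 24*e35 - 9*e12345
Answer: -8*e24 - 48*e35


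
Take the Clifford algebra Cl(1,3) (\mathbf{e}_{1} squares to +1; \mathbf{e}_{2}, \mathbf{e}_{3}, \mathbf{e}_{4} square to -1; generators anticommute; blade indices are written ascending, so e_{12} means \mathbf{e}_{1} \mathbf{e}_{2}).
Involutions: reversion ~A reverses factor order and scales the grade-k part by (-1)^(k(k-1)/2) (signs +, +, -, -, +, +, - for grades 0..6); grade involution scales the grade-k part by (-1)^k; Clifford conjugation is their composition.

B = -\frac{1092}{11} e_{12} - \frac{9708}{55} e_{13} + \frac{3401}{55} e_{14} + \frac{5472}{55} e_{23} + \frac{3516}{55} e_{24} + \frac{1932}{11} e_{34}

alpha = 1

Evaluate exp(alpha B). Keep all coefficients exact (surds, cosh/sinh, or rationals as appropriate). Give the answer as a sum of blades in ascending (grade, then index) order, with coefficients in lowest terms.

B^2 term by term: the squares give (-\frac{1092}{11})^2*(e_{12})^2 + (-\frac{9708}{55})^2*(e_{13})^2 + (\frac{3401}{55})^2*(e_{14})^2 + (\frac{5472}{55})^2*(e_{23})^2 + (\frac{3516}{55})^2*(e_{24})^2 + (\frac{1932}{11})^2*(e_{34})^2 = \frac{1192464}{121}*(+1) + \frac{94245264}{3025}*(+1) + \frac{11566801}{3025}*(+1) + \frac{29942784}{3025}*(-1) + \frac{12362256}{3025}*(-1) + \frac{3732624}{121}*(-1) = 1 (each basis 2-blade squares to minus the product of its generators' squares); cross terms between blades sharing an index anticommute and cancel; the commuting (index-disjoint) pairs give grade-4 terms 2*c*c'*(blade product), which cancel blade by blade — e_{1234}: -\frac{4219488}{121} + \frac{68266656}{3025} + \frac{37220544}{3025} = 0 — confirming B is simple. So B^2 = 1.
B^2 = 1 — since the square is positive, the closed form is hyperbolic: l = 1, alpha*l = 1, so exp(alpha B) = cosh(1) + (sinh(1)/1)*B = \cosh{\left(1 \right)} + (\sinh{\left(1 \right)})*B.
Answer: \cosh{\left(1 \right)} - \frac{1092 \sinh{\left(1 \right)}}{11} e_{12} - \frac{9708 \sinh{\left(1 \right)}}{55} e_{13} + \frac{3401 \sinh{\left(1 \right)}}{55} e_{14} + \frac{5472 \sinh{\left(1 \right)}}{55} e_{23} + \frac{3516 \sinh{\left(1 \right)}}{55} e_{24} + \frac{1932 \sinh{\left(1 \right)}}{11} e_{34}


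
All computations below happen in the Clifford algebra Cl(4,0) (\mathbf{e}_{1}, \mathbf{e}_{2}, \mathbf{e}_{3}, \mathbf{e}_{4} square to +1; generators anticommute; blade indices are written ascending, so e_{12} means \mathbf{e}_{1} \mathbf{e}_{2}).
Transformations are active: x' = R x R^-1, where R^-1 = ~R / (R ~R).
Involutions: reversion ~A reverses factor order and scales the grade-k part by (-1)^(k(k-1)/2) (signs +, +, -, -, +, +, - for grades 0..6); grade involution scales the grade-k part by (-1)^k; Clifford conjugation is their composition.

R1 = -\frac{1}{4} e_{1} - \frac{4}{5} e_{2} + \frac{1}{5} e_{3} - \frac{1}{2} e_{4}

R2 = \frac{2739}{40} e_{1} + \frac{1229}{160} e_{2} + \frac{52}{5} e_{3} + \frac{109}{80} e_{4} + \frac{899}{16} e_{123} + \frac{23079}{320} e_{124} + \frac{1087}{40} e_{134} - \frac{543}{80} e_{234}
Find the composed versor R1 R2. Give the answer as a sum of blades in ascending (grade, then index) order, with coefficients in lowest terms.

Distribute over the terms of R1 (each basis-blade product reordered to ascending indices, repeated generators contracted through their squares):
(-\frac{1}{4} e_{1}) R2 = -\frac{2739}{160} - \frac{1229}{640} e_{12} - \frac{13}{5} e_{13} - \frac{109}{320} e_{14} - \frac{899}{64} e_{23} - \frac{23079}{1280} e_{24} - \frac{1087}{160} e_{34} + \frac{543}{320} e_{1234}
(-\frac{4}{5} e_{2}) R2 = -\frac{1229}{200} + \frac{2739}{50} e_{12} + \frac{899}{20} e_{13} + \frac{23079}{400} e_{14} - \frac{208}{25} e_{23} - \frac{109}{100} e_{24} + \frac{543}{100} e_{34} + \frac{1087}{50} e_{1234}
(\frac{1}{5} e_{3}) R2 = \frac{52}{25} + \frac{899}{80} e_{12} - \frac{2739}{200} e_{13} - \frac{1087}{200} e_{14} - \frac{1229}{800} e_{23} + \frac{543}{400} e_{24} + \frac{109}{400} e_{34} + \frac{23079}{1600} e_{1234}
(-\frac{1}{2} e_{4}) R2 = -\frac{109}{160} - \frac{23079}{640} e_{12} - \frac{1087}{80} e_{13} + \frac{2739}{80} e_{14} + \frac{543}{160} e_{23} + \frac{1229}{320} e_{24} + \frac{26}{5} e_{34} + \frac{899}{32} e_{1234}
Summing the partial products and collecting blades:
Answer: -\frac{4373}{200} + \frac{22429}{800} e_{12} + \frac{6027}{400} e_{13} + \frac{27571}{320} e_{14} - \frac{6563}{320} e_{23} - \frac{89103}{6400} e_{24} + \frac{3287}{800} e_{34} + \frac{13191}{200} e_{1234}


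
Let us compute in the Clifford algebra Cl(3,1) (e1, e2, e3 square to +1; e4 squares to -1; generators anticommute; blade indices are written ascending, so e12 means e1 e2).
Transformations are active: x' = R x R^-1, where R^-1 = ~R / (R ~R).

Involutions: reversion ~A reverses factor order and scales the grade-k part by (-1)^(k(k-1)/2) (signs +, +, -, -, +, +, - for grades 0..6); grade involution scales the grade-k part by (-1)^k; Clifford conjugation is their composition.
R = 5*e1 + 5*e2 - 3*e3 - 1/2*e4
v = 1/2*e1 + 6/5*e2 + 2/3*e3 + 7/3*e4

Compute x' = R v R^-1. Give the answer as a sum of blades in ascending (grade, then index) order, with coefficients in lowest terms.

~R = 5*e1 + 5*e2 - 3*e3 - 1/2*e4, and R ~R = 235/4, so R^-1 = ~R / (235/4).
R v = 23/3 + 7/2*e12 + 29/6*e13 + 143/12*e14 + 104/15*e23 + 184/15*e24 - 20/3*e34
Answer: 227/282*e1 + 74/705*e2 - 1022/705*e3 - 579/235*e4


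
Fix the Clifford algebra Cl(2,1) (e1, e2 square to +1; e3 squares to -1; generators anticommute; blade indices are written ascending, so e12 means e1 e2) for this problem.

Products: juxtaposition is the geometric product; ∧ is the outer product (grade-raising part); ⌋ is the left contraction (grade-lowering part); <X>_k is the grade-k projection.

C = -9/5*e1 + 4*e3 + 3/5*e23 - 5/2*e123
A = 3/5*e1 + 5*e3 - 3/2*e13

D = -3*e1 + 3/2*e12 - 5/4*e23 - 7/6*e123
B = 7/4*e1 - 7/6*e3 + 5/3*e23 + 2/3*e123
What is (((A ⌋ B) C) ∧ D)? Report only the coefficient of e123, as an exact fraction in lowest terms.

step 1: 413/60 + 28/3*e2 - 10/3*e12 + 2/5*e23
step 2: 6/25 - 1339/100*e1 - 38/5*e2 + 124/5*e3 + 84/5*e12 + 64/3*e13 + 12439/300*e23 - 18757/600*e123
step 3: -18/25*e1 - 561/25*e12 + 372/5*e13 - 3/10*e23 - 28293/400*e123
Answer: -28293/400


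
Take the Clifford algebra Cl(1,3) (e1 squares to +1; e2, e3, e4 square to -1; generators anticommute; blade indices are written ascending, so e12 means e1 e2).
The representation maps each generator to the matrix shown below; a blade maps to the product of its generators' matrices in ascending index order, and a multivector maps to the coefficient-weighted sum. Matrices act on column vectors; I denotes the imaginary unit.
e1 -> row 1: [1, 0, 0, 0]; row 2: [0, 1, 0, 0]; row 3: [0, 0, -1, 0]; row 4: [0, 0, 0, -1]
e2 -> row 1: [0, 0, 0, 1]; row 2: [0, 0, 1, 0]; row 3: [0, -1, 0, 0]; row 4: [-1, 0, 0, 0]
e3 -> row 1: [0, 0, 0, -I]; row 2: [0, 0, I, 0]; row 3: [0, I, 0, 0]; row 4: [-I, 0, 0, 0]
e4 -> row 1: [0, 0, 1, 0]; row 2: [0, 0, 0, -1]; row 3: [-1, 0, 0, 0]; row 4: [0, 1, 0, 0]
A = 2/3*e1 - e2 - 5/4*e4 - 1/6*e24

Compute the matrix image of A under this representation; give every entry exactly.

Bivector images (products of the table entries): rho(e24) = rho(e2)rho(e4) = row 1: [0, 1, 0, 0]; row 2: [-1, 0, 0, 0]; row 3: [0, 0, 0, 1]; row 4: [0, 0, -1, 0].
M = (2/3)*rho(e1) + (-1)*rho(e2) + (-5/4)*rho(e4) + (-1/6)*rho(e24), summed entrywise:
Answer: row 1: [2/3, -1/6, -5/4, -1]; row 2: [1/6, 2/3, -1, 5/4]; row 3: [5/4, 1, -2/3, -1/6]; row 4: [1, -5/4, 1/6, -2/3]


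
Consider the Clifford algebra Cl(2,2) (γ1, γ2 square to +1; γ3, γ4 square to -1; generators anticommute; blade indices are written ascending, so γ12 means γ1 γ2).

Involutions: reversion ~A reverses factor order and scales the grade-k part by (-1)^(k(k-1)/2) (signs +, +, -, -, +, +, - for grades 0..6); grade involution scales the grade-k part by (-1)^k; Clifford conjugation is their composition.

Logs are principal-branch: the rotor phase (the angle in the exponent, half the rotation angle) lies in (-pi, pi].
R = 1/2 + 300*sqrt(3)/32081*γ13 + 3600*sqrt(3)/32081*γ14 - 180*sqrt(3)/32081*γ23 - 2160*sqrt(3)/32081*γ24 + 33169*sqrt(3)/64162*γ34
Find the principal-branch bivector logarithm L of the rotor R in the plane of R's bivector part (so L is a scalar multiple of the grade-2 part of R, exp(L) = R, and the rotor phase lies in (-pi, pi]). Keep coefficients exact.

The scalar part of R is 1/2, which fixes the principal-branch rotor phase; the unit plane is then the bivector part divided by the sine of that phase, and L is that plane scaled by the phase.
Concretely: cos(phase) = 1/2 gives phase = ±pi/3, and since phase/sin(phase) is even the sign is immaterial: L = (phase/sin(phase)) * <R>_2 = (2*sqrt(3)*pi/9) * <R>_2.
Answer: 200*pi/32081*γ13 + 2400*pi/32081*γ14 - 120*pi/32081*γ23 - 1440*pi/32081*γ24 + 33169*pi/96243*γ34


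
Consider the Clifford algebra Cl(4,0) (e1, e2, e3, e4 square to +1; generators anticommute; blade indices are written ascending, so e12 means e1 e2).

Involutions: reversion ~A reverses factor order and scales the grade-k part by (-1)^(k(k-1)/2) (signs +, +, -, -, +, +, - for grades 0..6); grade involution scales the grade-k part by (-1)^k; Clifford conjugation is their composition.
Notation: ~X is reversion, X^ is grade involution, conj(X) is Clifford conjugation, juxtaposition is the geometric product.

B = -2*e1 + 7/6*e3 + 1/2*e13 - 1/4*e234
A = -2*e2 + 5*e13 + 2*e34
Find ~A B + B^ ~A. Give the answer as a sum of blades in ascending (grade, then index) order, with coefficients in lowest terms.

first term: 5/2 - 35/6*e1 - 1/2*e2 - 10*e3 + 7/3*e4 - 4*e12 + e14 - 7/3*e23 + 1/2*e34 + e123 - 5/4*e124 + 4*e134
second term: 5/2 - 35/6*e1 + 1/2*e2 - 10*e3 + 7/3*e4 - 4*e12 - e14 - 7/3*e23 - 1/2*e34 + e123 - 5/4*e124 - 4*e134
Answer: 5 - 35/3*e1 - 20*e3 + 14/3*e4 - 8*e12 - 14/3*e23 + 2*e123 - 5/2*e124


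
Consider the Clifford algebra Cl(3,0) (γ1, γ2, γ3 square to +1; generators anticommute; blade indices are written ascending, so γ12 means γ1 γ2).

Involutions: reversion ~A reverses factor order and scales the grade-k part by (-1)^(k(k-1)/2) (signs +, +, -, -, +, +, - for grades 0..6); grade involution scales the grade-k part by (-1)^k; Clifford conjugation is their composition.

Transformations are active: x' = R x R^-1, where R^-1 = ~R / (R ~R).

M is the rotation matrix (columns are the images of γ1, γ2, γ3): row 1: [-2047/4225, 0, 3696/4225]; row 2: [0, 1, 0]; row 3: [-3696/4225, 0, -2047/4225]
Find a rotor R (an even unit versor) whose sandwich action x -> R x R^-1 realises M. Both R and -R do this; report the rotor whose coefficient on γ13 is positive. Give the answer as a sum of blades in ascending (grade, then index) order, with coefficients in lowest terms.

Method: write R = a + b12*γ12 + b13*γ13 + b23*γ23 with a^2 + b12^2 + b13^2 + b23^2 = 1 (so R^-1 = ~R). Expanding the columns R e_j ~R gives tr M = 4a^2 - 1 and, from the antisymmetric part, M21 - M12 = -4a*b12, M13 - M31 = 4a*b13, M32 - M23 = -4a*b23.
Here tr M = 131/4225, so a^2 = (1 + tr M)/4 = 1089/4225 and a = ±33/65. Taking a = 33/65: M21 - M12 = 0, M13 - M31 = 7392/4225, M32 - M23 = 0, giving b12 = 0, b13 = 56/65, b23 = 0, i.e. R = 33/65 + 56/65*γ13.
Its γ13 coefficient is already positive.
Answer: 33/65 + 56/65*γ13. Key observation: the double cover Spin(3) -> SO(3) sends R and -R to the same matrix (trace 131/4225 here), so the stated sign of the γ13 coefficient is what selects one sheet.


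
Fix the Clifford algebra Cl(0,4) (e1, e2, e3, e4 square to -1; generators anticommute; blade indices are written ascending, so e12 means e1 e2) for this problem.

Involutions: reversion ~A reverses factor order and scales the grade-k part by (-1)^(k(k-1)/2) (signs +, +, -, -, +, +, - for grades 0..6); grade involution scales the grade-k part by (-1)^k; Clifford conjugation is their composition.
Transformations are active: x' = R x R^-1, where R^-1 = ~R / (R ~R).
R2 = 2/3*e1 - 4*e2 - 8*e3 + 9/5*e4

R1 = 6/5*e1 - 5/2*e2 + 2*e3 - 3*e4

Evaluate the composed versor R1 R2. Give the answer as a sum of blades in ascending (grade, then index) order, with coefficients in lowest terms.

Distribute over the terms of R1 (each basis-blade product reordered to ascending indices, repeated generators contracted through their squares):
(6/5*e1) R2 = -4/5 - 24/5*e12 - 48/5*e13 + 54/25*e14
(-5/2*e2) R2 = -10 + 5/3*e12 + 20*e23 - 9/2*e24
(2*e3) R2 = 16 - 4/3*e13 + 8*e23 + 18/5*e34
(-3*e4) R2 = 27/5 + 2*e14 - 12*e24 - 24*e34
Summing the partial products and collecting blades:
Answer: 53/5 - 47/15*e12 - 164/15*e13 + 104/25*e14 + 28*e23 - 33/2*e24 - 102/5*e34


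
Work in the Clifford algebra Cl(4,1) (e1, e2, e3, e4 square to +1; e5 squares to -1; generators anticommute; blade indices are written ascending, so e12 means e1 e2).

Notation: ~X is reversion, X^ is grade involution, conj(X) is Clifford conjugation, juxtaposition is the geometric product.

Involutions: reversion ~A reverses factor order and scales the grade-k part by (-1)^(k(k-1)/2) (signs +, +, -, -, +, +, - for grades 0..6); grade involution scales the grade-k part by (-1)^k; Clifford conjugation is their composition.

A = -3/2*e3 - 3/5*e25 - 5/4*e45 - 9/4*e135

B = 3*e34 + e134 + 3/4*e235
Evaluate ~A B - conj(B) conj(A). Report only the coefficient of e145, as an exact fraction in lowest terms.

first term: -9/20*e3 - 9/2*e4 + 27/16*e12 + 3/2*e14 + 9/8*e25 - 15/4*e35 + 9/4*e45 - 5/4*e135 + 27/4*e145 - 15/16*e234 + 9/5*e2345 + 3/5*e12345
second term: -9/20*e3 + 9/2*e4 + 27/16*e12 - 3/2*e14 - 9/8*e25 - 15/4*e35 + 9/4*e45 + 5/4*e135 - 27/4*e145 + 15/16*e234 - 9/5*e2345 + 3/5*e12345
Answer: 27/2
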